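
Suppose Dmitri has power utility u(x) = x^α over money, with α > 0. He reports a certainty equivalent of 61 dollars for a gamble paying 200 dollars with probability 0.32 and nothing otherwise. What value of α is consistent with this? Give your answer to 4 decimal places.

α ≈ 0.9596

Since u(0) = 0, the lottery's EU is 0.32·200^α.
Setting u(61) equal to that: 61^α = 0.32·200^α ⇒ (61/200)^α = 0.32.
α = ln(0.32) / ln(61/200) = -1.1394343/-1.1874435 ≈ 0.9596.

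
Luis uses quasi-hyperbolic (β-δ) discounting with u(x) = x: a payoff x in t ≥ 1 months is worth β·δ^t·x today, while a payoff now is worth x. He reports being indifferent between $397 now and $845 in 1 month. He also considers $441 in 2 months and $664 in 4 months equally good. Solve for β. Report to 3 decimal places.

β ≈ 0.576

From the later pair, β·δ^2·441 = β·δ^4·664; dividing through, δ^2 = 441/664 = 0.66416, so δ = 0.81496.
Substituting δ into 397 = β·δ·845: β = 397/(688.640) ≈ 0.576.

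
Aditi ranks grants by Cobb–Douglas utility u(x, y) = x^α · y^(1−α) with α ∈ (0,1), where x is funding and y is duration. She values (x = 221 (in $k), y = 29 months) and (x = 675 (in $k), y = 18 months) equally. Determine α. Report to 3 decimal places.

α ≈ 0.299

The Cobb–Douglas utilities coincide, so 221^α·29^(1−α) = 675^α·18^(1−α).
Taking logs: α·ln 221 + (1−α)·ln 29 = α·ln 675 + (1−α)·ln 18, i.e. α·-1.116550 = (1−α)·-0.476924.
So α/(1−α) = (-0.476924)/(-1.116550) = 0.427141, and α = 0.427141/1.427141 ≈ 0.299.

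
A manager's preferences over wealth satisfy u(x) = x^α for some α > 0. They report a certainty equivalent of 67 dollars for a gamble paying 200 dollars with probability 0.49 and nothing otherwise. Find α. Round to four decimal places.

Since u(0) = 0, the lottery's EU is 0.49·200^α.
Indifference: 67^α = 0.49·200^α, so (67/200)^α = 0.49.
Take logs: α = ln 0.49 / ln(67/200) ≈ 0.652280.

α ≈ 0.6523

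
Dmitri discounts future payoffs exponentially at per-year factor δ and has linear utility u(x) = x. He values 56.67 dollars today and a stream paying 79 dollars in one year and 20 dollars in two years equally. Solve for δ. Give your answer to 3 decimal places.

δ ≈ 0.620

Present value of the stream is 79·δ + 20·δ². Indifference gives 79δ + 20δ² = 56.67.
Rearranged: 20δ² + 79δ − 56.67 = 0.
δ = (−79 + √(79² + 4·20·56.67)) / (2·20) = (−79 + √10774.60) / 40 ≈ 0.620.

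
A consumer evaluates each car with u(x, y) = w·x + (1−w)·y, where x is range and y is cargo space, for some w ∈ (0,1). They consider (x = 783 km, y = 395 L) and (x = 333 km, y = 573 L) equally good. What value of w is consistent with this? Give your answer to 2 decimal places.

Indifference: w·783 + (1−w)·395 = w·333 + (1−w)·573.
w·(783−333) = (1−w)·(573−395), i.e. w·450 = (1−w)·178.
The marginal rate of substitution is 178/450, so w = 178/(450+178) = 0.28.

w = 0.28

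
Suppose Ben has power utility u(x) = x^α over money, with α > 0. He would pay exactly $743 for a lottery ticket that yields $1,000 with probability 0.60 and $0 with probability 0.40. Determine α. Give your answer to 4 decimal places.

The lottery's expected utility is 0.60·u(1000) + 0.40·u(0) = 0.60·1000^α (since u(0) = 0 for α > 0).
Indifference: 743^α = 0.60·1000^α, so (743/1000)^α = 0.60.
Take logs: α = ln 0.60 / ln(743/1000) ≈ 1.719609.

α ≈ 1.7196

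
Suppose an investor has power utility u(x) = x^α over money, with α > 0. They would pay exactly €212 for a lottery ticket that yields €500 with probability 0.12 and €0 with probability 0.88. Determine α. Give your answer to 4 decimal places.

α ≈ 2.4711

Since u(0) = 0, the lottery's EU is 0.12·500^α.
Equating: 212^α = 0.12·500^α, i.e. 0.4240^α = 0.12.
α = ln(0.12) / ln(212/500) = -2.1202635/-0.8580218 ≈ 2.4711.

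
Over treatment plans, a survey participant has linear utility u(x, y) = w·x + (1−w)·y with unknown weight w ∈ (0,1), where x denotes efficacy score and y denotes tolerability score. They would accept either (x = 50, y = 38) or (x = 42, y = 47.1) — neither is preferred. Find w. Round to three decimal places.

u(50,38) = u(42,47.1) means w·50 + (1−w)·38 = w·42 + (1−w)·47.1.
w·(50−42) = (1−w)·(47.1−38), i.e. w·8 = (1−w)·9.1.
The marginal rate of substitution is 9.1/8, so w = 9.1/(8+9.1) = 0.532.

w = 0.532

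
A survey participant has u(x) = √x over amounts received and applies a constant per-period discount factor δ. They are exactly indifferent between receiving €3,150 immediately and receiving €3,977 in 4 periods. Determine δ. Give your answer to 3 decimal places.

Indifference means u(3150) = δ^4 · u(3977), so δ^4 = u(3150)/u(3977).
Since u(x) = √x, δ^4 = √(3150/3977) = 0.88997.
Taking the 4th root: δ = 0.88997^(1/4) ≈ 0.971.

δ ≈ 0.971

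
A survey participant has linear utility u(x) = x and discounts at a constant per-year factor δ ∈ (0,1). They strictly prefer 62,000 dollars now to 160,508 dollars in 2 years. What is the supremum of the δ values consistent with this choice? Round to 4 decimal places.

Comparing present values: 62000 > δ^2·160508.
So δ^2 < 62000/160508 = 0.38627; taking the square root of both positive sides preserves the inequality.
δ < 0.38627^(1/2) = 0.6215.

δ < 0.6215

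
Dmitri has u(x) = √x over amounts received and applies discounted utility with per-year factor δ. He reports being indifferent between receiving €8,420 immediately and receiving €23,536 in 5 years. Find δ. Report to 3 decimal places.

The payoff in 5 years is discounted by δ^5, so u(8420) = δ^5·u(23536) and δ^5 = u(8420)/u(23536).
Since u(x) = √x, δ^5 = √(8420/23536) = 0.59812.
Taking the 5th root: δ = 0.59812^(1/5) ≈ 0.902.

δ ≈ 0.902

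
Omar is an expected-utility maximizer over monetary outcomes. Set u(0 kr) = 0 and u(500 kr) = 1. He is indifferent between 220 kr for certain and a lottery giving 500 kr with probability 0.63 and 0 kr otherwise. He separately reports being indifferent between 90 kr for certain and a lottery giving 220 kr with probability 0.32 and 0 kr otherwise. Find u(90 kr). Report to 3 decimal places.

0.202

The first gamble pins u(220 kr): it must equal 0.63·1 + 0.37·0 = 0.63.
The second indifference gives u(90 kr) = 0.32·u(220 kr) + 0.68·u(0 kr) = 0.32·0.63 + 0.68·0.00 = 0.2016.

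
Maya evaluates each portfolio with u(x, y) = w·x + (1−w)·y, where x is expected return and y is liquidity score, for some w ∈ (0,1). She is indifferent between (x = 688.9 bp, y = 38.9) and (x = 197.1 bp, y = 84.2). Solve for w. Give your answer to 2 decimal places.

w = 0.08

Indifference: w·688.9 + (1−w)·38.9 = w·197.1 + (1−w)·84.2.
Rearranging, 491.8·w − 45.3·(1−w) = 0.
Hence w = 45.3/(491.8+45.3) = 45.3/537.1 = 0.08.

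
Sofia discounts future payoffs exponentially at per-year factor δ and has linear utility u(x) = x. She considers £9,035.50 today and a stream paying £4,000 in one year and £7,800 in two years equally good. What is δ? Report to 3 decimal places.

δ ≈ 0.850

The stream is worth 4000δ + 7800δ² today, so 4000δ + 7800δ² = 9035.50.
So 7800δ² + 4000δ − 9035.50 = 0.
By the quadratic formula (taking the positive root), δ = (−4000 + √297907600.00) / 15600 ≈ 0.850.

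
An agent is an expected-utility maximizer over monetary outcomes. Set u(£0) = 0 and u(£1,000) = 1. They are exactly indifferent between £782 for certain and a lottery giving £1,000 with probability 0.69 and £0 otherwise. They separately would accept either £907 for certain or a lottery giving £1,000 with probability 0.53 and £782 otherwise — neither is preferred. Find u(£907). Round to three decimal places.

From the first indifference, u(£782) = 0.69·u(£1,000) + 0.31·u(£0) = 0.69·1 + 0.31·0 = 0.69.
Then u(£907) = 0.53·u(£1,000) + 0.47·u(£782) = 0.53·1.00 + 0.47·0.69 = 0.8543.

0.854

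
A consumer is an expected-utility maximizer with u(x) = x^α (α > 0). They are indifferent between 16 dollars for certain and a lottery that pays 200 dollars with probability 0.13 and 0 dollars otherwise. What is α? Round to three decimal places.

α ≈ 0.808

EU(lottery) = 0.13·200^α + 0.87·0 = 0.13·200^α.
Indifference: 16^α = 0.13·200^α, so (16/200)^α = 0.13.
α = ln(0.13) / ln(16/200) = -2.040221/-2.525729 ≈ 0.808.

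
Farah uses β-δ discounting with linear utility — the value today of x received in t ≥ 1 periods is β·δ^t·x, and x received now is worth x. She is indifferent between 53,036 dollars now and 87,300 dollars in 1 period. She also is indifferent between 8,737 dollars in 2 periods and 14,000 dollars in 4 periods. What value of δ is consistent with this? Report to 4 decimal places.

δ ≈ 0.7900

Both payoffs in the second observation are in the future, so β drops out: δ^2·8737 = δ^4·14000 ⇒ δ^2 = 8737/14000 = 0.62407, so δ = 0.78998.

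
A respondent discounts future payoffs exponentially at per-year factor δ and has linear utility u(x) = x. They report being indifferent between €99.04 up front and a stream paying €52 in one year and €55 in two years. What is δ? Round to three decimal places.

δ ≈ 0.950

Equating present values: 99.04 = 52δ + 55δ².
So 55δ² + 52δ − 99.04 = 0.
The positive root is δ = [−52 + √(52² + 4·55·99.04)] / (2·55) = (−52 + 156.502)/110 ≈ 0.950.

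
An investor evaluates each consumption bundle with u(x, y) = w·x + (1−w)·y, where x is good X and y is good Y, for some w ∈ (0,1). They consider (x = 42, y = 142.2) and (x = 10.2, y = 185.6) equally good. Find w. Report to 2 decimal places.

w = 0.58

Equating utilities: w·42 + (1−w)·142.2 = w·10.2 + (1−w)·185.6.
Rearranging, 31.8·w − 43.4·(1−w) = 0.
Hence w = 43.4/(31.8+43.4) = 43.4/75.2 = 0.58.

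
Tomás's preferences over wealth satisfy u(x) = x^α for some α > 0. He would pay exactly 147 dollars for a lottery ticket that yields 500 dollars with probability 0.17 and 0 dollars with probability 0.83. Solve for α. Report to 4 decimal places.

α ≈ 1.4475

The lottery's expected utility is 0.17·u(500) + 0.83·u(0) = 0.17·500^α (since u(0) = 0 for α > 0).
Indifference: 147^α = 0.17·500^α, so (147/500)^α = 0.17.
α = ln(0.17) / ln(147/500) = -1.7719568/-1.2241755 ≈ 1.4475.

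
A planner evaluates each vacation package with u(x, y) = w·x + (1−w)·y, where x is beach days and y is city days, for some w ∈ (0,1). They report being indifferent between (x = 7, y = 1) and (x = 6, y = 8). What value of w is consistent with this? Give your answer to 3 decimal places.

w = 0.875

Equating utilities: w·7 + (1−w)·1 = w·6 + (1−w)·8.
Collecting terms: w·1 = (1−w)·7.
Hence w = 7/(1+7) = 7/8 = 0.875.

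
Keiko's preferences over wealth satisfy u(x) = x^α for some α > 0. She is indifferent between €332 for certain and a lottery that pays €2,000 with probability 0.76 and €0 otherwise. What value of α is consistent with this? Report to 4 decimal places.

α ≈ 0.1528

The lottery's expected utility is 0.76·u(2000) + 0.24·u(0) = 0.76·2000^α (since u(0) = 0 for α > 0).
Indifference: 332^α = 0.76·2000^α, so (332/2000)^α = 0.76.
Taking logs: α·ln(332/2000) = ln(0.76), so α = -0.2744368 / -1.7957675 ≈ 0.1528.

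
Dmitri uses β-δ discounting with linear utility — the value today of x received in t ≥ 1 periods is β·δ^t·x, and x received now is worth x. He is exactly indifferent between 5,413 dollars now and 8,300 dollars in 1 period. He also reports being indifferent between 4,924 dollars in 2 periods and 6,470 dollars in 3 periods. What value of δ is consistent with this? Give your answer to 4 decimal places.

Both payoffs in the second observation are in the future, so β drops out: δ^2·4924 = δ^3·6470 ⇒ δ = 4924/6470 = 0.76105.

δ ≈ 0.7611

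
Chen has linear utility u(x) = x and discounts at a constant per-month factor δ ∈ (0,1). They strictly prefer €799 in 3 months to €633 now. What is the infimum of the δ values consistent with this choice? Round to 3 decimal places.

δ > 0.925

Comparing present values: 633 < δ^3·799.
Dividing by 799: δ^3 > 0.79224. Both sides are positive, so the cube root keeps the direction.
δ > 0.79224^(1/3) = 0.925.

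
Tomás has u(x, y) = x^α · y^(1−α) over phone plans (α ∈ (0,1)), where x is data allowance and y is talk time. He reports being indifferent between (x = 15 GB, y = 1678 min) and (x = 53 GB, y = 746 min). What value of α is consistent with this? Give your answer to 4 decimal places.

α ≈ 0.3911

Set the two utilities equal: 15^α·1678^(1−α) = 53^α·746^(1−α).
Rearrange to (15/53)^α = (746/1678)^(1−α) and take logs: α·-1.2622417 = (1−α)·-0.8106323.
With A = -1.2622417 and B = -0.8106323: α·A = (1−α)·B, so α = B/(A+B) = -0.8106323/-2.0728740 ≈ 0.3911.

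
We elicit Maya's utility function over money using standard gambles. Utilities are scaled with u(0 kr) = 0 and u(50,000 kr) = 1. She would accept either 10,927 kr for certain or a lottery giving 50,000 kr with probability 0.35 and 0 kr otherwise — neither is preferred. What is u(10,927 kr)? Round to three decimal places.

0.350

The indifference gives u(10,927 kr) = 0.35·u(50,000 kr) + 0.65·u(0 kr) = 0.35·1 + 0.65·0 = 0.35.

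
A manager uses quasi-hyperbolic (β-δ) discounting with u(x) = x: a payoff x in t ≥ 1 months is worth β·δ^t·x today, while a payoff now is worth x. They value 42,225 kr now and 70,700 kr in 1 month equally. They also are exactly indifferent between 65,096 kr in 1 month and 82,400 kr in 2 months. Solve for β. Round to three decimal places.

β ≈ 0.756

The second indifference involves only future payoffs, so β cancels: β·δ^1·65096 = β·δ^2·82400, giving δ = 65096/82400 = 0.79000.
Now use the now-vs-future pair: 42225 = β·δ·70700 gives β = 42225/(0.79000·70700) ≈ 0.756.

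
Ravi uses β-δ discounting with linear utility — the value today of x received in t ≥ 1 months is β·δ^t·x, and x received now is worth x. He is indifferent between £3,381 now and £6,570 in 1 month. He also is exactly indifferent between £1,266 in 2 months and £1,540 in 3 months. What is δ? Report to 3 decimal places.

δ ≈ 0.822

From the later pair, β·δ^2·1266 = β·δ^3·1540; dividing through, δ = 1266/1540 = 0.82208.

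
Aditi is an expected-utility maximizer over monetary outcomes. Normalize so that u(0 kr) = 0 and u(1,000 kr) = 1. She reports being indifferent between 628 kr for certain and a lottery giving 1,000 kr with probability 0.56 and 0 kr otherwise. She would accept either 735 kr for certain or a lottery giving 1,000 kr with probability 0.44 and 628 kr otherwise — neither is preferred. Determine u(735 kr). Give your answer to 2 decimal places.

0.75

The first gamble pins u(628 kr): it must equal 0.56·1 + 0.44·0 = 0.56.
Then u(735 kr) = 0.44·u(1,000 kr) + 0.56·u(628 kr) = 0.44·1.00 + 0.56·0.56 = 0.7536.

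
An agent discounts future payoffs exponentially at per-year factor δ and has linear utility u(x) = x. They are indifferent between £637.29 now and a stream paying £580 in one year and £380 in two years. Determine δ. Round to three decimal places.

δ ≈ 0.740

Present value of the stream is 580·δ + 380·δ². Indifference gives 580δ + 380δ² = 637.29.
That is, 380δ² + 580δ − 637.29 = 0, a quadratic in δ.
The positive root is δ = [−580 + √(580² + 4·380·637.29)] / (2·380) = (−580 + 1142.401)/760 ≈ 0.740.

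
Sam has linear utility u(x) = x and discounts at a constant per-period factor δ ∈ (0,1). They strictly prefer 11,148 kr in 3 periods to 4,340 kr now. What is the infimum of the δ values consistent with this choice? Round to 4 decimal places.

The preference means 4340 < δ^3·11148.
Hence δ^3 > 4340/11148 = 0.38931, and x ↦ x^(1/3) is increasing on (0,∞).
δ > (4340/11148)^(1/3) ≈ 0.7302.

δ > 0.7302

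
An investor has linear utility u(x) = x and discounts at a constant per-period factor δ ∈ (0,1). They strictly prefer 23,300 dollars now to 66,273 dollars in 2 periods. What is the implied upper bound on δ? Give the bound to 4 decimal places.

Under u(x) = x this choice says 23300 > δ^2·66273.
Dividing by 66273: δ^2 < 0.35158. Both sides are positive, so the square root keeps the direction.
δ < 0.35158^(1/2) = 0.5929.

δ < 0.5929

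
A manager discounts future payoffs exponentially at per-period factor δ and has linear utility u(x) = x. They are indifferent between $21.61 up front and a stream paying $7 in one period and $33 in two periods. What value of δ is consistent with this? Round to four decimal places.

Equating present values: 21.61 = 7δ + 33δ².
That is, 33δ² + 7δ − 21.61 = 0, a quadratic in δ.
By the quadratic formula (taking the positive root), δ = (−7 + √2901.52) / 66 ≈ 0.7101.

δ ≈ 0.7101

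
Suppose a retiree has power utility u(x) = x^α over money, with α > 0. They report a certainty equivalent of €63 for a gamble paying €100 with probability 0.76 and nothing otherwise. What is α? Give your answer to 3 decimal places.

The lottery's expected utility is 0.76·u(100) + 0.24·u(0) = 0.76·100^α (since u(0) = 0 for α > 0).
Indifference: 63^α = 0.76·100^α, so (63/100)^α = 0.76.
α = ln(0.76) / ln(63/100) = -0.274437/-0.462035 ≈ 0.594.

α ≈ 0.594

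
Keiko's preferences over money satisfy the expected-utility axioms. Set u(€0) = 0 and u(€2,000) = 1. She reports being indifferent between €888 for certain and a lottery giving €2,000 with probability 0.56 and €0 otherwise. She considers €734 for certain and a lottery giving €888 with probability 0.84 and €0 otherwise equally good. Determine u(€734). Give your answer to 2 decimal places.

0.47

First, u(€888) = 0.56·u(€2,000) + 0.44·u(€0) = 0.56.
Chaining: u(€734) = 0.84·0.56 + 0.16·0.00 = 0.4704.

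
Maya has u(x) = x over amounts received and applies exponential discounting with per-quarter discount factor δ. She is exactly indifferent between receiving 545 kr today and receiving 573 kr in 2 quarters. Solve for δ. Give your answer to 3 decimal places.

Indifference means u(545) = δ^2 · u(573), so δ^2 = u(545)/u(573).
With u(x) = x: δ^2 = 545/573 = 0.95113.
Taking the square root: δ = 0.95113^(1/2) ≈ 0.975.

δ ≈ 0.975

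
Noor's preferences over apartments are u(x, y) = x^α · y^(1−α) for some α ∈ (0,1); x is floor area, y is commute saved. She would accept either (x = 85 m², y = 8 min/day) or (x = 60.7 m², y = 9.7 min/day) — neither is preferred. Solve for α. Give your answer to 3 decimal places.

α ≈ 0.364

The Cobb–Douglas utilities coincide, so 85^α·8^(1−α) = 60.7^α·9.7^(1−α).
Taking logs: α·ln 85 + (1−α)·ln 8 = α·ln 60.7 + (1−α)·ln 9.7, i.e. α·0.336708 = (1−α)·0.192684.
Thus α·(0.529392) = 0.192684, so α = 0.192684/0.529392 ≈ 0.364.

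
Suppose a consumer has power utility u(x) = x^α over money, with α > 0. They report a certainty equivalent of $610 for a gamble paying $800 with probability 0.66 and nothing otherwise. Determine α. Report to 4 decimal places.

α ≈ 1.5324

Since u(0) = 0, the lottery's EU is 0.66·800^α.
Setting u(610) equal to that: 610^α = 0.66·800^α ⇒ (610/800)^α = 0.66.
α = ln(0.66) / ln(610/800) = -0.4155154/-0.2711528 ≈ 1.5324.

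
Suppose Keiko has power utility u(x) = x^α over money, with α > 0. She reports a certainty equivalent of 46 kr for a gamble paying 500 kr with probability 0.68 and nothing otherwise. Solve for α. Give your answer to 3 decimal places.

Since u(0) = 0, the lottery's EU is 0.68·500^α.
Indifference: 46^α = 0.68·500^α, so (46/500)^α = 0.68.
Take logs: α = ln 0.68 / ln(46/500) ≈ 0.16164.

α ≈ 0.162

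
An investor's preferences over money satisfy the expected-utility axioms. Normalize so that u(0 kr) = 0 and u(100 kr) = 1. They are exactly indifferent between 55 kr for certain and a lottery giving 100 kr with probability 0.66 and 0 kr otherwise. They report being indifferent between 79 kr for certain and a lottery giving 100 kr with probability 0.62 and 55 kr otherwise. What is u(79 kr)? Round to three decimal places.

The first gamble pins u(55 kr): it must equal 0.66·1 + 0.34·0 = 0.66.
Then u(79 kr) = 0.62·u(100 kr) + 0.38·u(55 kr) = 0.62·1.00 + 0.38·0.66 = 0.8708.

0.871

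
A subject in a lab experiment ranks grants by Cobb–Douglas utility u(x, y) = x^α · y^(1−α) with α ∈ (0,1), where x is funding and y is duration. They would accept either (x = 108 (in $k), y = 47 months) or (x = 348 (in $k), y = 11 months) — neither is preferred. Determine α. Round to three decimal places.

α ≈ 0.554

Indifference: 108^α · 47^(1−α) = 348^α · 11^(1−α).
(108/348)^α = (11/47)^(1−α); take logs: α·ln(108/348) = (1−α)·ln(11/47), i.e. α·-1.170071 = (1−α)·-1.452252.
So α/(1−α) = (-1.452252)/(-1.170071) = 1.241166, and α = 1.241166/2.241166 ≈ 0.554.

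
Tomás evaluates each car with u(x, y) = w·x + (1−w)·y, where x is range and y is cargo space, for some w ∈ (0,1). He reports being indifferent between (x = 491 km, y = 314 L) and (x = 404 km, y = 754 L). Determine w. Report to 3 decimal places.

u(491,314) = u(404,754) means w·491 + (1−w)·314 = w·404 + (1−w)·754.
Collecting terms: w·87 = (1−w)·440.
Hence w = 440/(87+440) = 440/527 = 0.835.

w = 0.835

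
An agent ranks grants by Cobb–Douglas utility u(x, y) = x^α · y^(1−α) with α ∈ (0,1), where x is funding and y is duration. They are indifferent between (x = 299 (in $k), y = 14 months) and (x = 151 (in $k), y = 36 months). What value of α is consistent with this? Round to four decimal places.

The Cobb–Douglas utilities coincide, so 299^α·14^(1−α) = 151^α·36^(1−α).
(299/151)^α = (36/14)^(1−α); take logs: α·ln(299/151) = (1−α)·ln(36/14), i.e. α·0.6831637 = (1−α)·0.9444616.
With A = 0.6831637 and B = 0.9444616: α·A = (1−α)·B, so α = B/(A+B) = 0.9444616/1.6276253 ≈ 0.5803.

α ≈ 0.5803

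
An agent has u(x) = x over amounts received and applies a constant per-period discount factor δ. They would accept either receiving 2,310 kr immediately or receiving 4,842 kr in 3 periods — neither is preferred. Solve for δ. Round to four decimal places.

The payoff in 3 periods is discounted by δ^3, so u(2310) = δ^3·u(4842) and δ^3 = u(2310)/u(4842).
With u(x) = x: δ^3 = 2310/4842 = 0.47708.
Hence δ = (0.47708)^(1/3) = 0.781380.

δ ≈ 0.7814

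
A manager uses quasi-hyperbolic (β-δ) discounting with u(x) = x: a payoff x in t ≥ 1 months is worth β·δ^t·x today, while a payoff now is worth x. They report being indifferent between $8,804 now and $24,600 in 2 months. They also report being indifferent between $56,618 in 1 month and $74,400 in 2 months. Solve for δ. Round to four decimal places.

From the later pair, β·δ^1·56618 = β·δ^2·74400; dividing through, δ = 56618/74400 = 0.76099.

δ ≈ 0.7610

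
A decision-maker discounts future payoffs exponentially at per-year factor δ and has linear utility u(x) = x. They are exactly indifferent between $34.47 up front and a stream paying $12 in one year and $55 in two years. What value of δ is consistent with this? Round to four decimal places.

The stream is worth 12δ + 55δ² today, so 12δ + 55δ² = 34.47.
Rearranged: 55δ² + 12δ − 34.47 = 0.
The positive root is δ = [−12 + √(12² + 4·55·34.47)] / (2·55) = (−12 + 87.906)/110 ≈ 0.6901.

δ ≈ 0.6901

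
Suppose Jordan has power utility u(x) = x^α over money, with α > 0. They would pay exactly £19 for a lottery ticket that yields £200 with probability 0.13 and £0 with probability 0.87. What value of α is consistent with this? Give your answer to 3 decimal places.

α ≈ 0.867

EU(lottery) = 0.13·200^α + 0.87·0 = 0.13·200^α.
Equating: 19^α = 0.13·200^α, i.e. 0.0950^α = 0.13.
Taking logs: α·ln(19/200) = ln(0.13), so α = -2.040221 / -2.353878 ≈ 0.867.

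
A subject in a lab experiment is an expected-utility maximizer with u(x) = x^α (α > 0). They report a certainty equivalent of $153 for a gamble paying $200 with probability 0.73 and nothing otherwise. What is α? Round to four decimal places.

α ≈ 1.1748

The lottery's expected utility is 0.73·u(200) + 0.27·u(0) = 0.73·200^α (since u(0) = 0 for α > 0).
Equating: 153^α = 0.73·200^α, i.e. 0.7650^α = 0.73.
Take logs: α = ln 0.73 / ln(153/200) ≈ 1.174822.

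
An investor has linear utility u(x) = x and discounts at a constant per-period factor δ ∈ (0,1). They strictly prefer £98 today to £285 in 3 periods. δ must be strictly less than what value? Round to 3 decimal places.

The preference means 98 > δ^3·285.
So δ^3 < 98/285 = 0.34386; taking the cube root of both positive sides preserves the inequality.
δ < 0.34386^(1/3) = 0.701.

δ < 0.701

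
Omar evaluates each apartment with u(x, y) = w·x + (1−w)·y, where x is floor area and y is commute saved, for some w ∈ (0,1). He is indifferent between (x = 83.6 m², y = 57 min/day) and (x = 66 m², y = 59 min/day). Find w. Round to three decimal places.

w = 0.102

Equating utilities: w·83.6 + (1−w)·57 = w·66 + (1−w)·59.
Collecting terms: w·17.6 = (1−w)·2.
So w/(1−w) = 2/17.6 = 0.1136, giving w = 2/(17.6+2) = 0.102.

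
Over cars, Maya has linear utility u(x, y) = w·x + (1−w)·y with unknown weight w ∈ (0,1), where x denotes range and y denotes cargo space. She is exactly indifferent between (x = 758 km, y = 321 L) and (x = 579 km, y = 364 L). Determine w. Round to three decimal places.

w = 0.194

Equating utilities: w·758 + (1−w)·321 = w·579 + (1−w)·364.
w·(758−579) = (1−w)·(364−321), i.e. w·179 = (1−w)·43.
The marginal rate of substitution is 43/179, so w = 43/(179+43) = 0.194.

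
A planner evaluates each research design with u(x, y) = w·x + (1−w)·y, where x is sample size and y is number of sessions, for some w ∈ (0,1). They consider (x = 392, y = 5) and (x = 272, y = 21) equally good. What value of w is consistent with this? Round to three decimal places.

u(392,5) = u(272,21) means w·392 + (1−w)·5 = w·272 + (1−w)·21.
Rearranging, 120·w − 16·(1−w) = 0.
So w/(1−w) = 16/120 = 0.1333, giving w = 16/(120+16) = 0.118.

w = 0.118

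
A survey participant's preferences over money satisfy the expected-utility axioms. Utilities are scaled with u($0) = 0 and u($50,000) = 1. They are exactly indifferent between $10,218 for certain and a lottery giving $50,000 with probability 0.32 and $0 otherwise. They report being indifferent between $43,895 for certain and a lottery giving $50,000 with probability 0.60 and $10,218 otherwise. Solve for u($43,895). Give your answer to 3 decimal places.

0.728

From the first indifference, u($10,218) = 0.32·u($50,000) + 0.68·u($0) = 0.32·1 + 0.68·0 = 0.32.
Then u($43,895) = 0.60·u($50,000) + 0.40·u($10,218) = 0.60·1.00 + 0.40·0.32 = 0.7280.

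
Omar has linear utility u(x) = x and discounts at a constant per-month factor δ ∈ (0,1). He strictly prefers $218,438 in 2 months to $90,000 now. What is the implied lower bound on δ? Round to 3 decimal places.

The preference means 90000 < δ^2·218438.
Dividing by 218438: δ^2 > 0.41202. Both sides are positive, so the square root keeps the direction.
δ > (90000/218438)^(1/2) ≈ 0.642.

δ > 0.642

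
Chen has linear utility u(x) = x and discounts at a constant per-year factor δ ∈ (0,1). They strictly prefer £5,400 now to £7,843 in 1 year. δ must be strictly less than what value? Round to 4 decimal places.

δ < 0.6885

Under u(x) = x this choice says 5400 > δ·7843.
Dividing through by 7843 gives δ < 0.68851.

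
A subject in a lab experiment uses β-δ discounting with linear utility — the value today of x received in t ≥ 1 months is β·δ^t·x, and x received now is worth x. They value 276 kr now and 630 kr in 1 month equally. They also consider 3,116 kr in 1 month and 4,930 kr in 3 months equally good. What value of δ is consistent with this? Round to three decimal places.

The second indifference involves only future payoffs, so β cancels: β·δ^1·3116 = β·δ^3·4930, giving δ^2 = 3116/4930 = 0.63205, so δ = 0.79501.

δ ≈ 0.795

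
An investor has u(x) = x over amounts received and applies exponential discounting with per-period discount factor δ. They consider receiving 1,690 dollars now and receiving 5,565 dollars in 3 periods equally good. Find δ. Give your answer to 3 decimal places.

δ ≈ 0.672

Indifference means u(1690) = δ^3 · u(5565), so δ^3 = u(1690)/u(5565).
With u(x) = x: δ^3 = 1690/5565 = 0.30368.
So δ = 0.30368^(1/3) ≈ 0.672.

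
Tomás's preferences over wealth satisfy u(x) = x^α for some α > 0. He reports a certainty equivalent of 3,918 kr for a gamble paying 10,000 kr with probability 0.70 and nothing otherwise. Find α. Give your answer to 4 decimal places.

α ≈ 0.3807

Since u(0) = 0, the lottery's EU is 0.70·10000^α.
Equating: 3918^α = 0.70·10000^α, i.e. 0.3918^α = 0.70.
Take logs: α = ln 0.70 / ln(3918/10000) ≈ 0.380655.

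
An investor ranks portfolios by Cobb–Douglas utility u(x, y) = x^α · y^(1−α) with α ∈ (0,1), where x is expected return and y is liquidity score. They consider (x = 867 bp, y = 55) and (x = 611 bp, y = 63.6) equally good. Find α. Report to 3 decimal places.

α ≈ 0.293

Indifference: 867^α · 55^(1−α) = 611^α · 63.6^(1−α).
Rearrange to (867/611)^α = (63.6/55)^(1−α) and take logs: α·0.349942 = (1−α)·0.145280.
So α/(1−α) = (0.145280)/(0.349942) = 0.415155, and α = 0.415155/1.415155 ≈ 0.293.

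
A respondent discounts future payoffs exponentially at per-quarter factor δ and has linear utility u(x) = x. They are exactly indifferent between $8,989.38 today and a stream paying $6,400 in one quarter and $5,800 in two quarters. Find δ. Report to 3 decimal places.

δ ≈ 0.810

Equating present values: 8989.38 = 6400δ + 5800δ².
So 5800δ² + 6400δ − 8989.38 = 0.
δ = (−6400 + √(6400² + 4·5800·8989.38)) / (2·5800) = (−6400 + √249513616.00) / 11600 ≈ 0.810.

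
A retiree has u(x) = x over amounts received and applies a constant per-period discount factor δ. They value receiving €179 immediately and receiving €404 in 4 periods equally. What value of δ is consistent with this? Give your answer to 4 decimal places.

δ ≈ 0.8159

Indifference means u(179) = δ^4 · u(404), so δ^4 = u(179)/u(404).
With u(x) = x: δ^4 = 179/404 = 0.44307.
Taking the 4th root: δ = 0.44307^(1/4) ≈ 0.8159.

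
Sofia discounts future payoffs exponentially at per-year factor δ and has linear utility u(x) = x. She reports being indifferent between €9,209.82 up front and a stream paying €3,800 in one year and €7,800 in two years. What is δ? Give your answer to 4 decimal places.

Equating present values: 9209.82 = 3800δ + 7800δ².
That is, 7800δ² + 3800δ − 9209.82 = 0, a quadratic in δ.
δ = (−3800 + √(3800² + 4·7800·9209.82)) / (2·7800) = (−3800 + √301786384.00) / 15600 ≈ 0.8700.

δ ≈ 0.8700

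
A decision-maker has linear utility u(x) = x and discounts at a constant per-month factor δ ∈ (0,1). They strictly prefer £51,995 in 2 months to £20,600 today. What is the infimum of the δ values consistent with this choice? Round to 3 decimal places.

Under u(x) = x this choice says 20600 < δ^2·51995.
Dividing by 51995: δ^2 > 0.39619. Both sides are positive, so the square root keeps the direction.
δ > 0.39619^(1/2) = 0.629.

δ > 0.629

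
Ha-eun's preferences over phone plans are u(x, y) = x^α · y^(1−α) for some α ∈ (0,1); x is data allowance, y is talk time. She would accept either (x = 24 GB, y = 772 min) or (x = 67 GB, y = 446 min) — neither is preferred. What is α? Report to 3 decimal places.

Indifference: 24^α · 772^(1−α) = 67^α · 446^(1−α).
Rearrange to (24/67)^α = (446/772)^(1−α) and take logs: α·-1.026639 = (1−α)·-0.548666.
Thus α·(-1.575305) = -0.548666, so α = -0.548666/-1.575305 ≈ 0.348.

α ≈ 0.348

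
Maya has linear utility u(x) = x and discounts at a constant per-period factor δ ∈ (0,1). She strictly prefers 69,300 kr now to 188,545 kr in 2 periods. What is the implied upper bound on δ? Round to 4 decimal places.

δ < 0.6063

Under u(x) = x this choice says 69300 > δ^2·188545.
So δ^2 < 69300/188545 = 0.36755; taking the square root of both positive sides preserves the inequality.
δ < (69300/188545)^(1/2) ≈ 0.6063.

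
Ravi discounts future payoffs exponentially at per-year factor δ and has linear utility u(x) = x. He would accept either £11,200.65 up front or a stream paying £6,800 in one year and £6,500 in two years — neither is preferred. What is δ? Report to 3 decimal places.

δ ≈ 0.890

The stream is worth 6800δ + 6500δ² today, so 6800δ + 6500δ² = 11200.65.
So 6500δ² + 6800δ − 11200.65 = 0.
The positive root is δ = [−6800 + √(6800² + 4·6500·11200.65)] / (2·6500) = (−6800 + 18370.000)/13000 ≈ 0.890.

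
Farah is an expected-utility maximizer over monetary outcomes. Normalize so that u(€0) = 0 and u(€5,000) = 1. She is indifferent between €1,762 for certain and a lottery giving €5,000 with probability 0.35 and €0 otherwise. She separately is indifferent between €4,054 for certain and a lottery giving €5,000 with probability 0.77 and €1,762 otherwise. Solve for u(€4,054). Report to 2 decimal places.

0.85

First, u(€1,762) = 0.35·u(€5,000) + 0.65·u(€0) = 0.35.
The second indifference gives u(€4,054) = 0.77·u(€5,000) + 0.23·u(€1,762) = 0.77·1.00 + 0.23·0.35 = 0.8505.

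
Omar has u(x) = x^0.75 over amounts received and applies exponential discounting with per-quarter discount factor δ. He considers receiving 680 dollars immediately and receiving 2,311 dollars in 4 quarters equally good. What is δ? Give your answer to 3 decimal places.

δ ≈ 0.795

Indifference means u(680) = δ^4 · u(2311), so δ^4 = u(680)/u(2311).
With u(x) = x^0.75: δ^4 = 680^0.75/2311^0.75 = (680/2311)^0.75 = 0.39951.
Hence δ = (0.39951)^(1/4) = 0.79503.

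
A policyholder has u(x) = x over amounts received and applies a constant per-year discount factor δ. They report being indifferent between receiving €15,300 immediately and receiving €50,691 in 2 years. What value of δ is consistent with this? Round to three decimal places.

Equating discounted utilities: u(15300) = δ^2·u(50691) ⇒ δ^2 = u(15300)/u(50691).
With u(x) = x: δ^2 = 15300/50691 = 0.30183.
Taking the square root: δ = 0.30183^(1/2) ≈ 0.549.

δ ≈ 0.549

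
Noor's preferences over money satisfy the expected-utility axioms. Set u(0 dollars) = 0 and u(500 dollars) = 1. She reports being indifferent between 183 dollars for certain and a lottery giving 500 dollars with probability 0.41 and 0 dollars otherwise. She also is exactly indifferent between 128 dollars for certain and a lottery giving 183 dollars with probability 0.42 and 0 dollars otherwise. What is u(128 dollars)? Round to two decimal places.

From the first indifference, u(183 dollars) = 0.41·u(500 dollars) + 0.59·u(0 dollars) = 0.41·1 + 0.59·0 = 0.41.
The second indifference gives u(128 dollars) = 0.42·u(183 dollars) + 0.58·u(0 dollars) = 0.42·0.41 + 0.58·0.00 = 0.1722.

0.17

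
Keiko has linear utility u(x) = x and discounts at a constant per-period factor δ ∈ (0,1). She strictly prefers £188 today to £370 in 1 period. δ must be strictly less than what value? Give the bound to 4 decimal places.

δ < 0.5081

Comparing present values: 188 > δ·370.
Dividing through by 370 gives δ < 0.50811.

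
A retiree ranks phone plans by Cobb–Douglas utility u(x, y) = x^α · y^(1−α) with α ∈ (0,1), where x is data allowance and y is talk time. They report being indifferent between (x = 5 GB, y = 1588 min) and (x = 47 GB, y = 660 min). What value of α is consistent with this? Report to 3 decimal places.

α ≈ 0.282

The Cobb–Douglas utilities coincide, so 5^α·1588^(1−α) = 47^α·660^(1−α).
(5/47)^α = (660/1588)^(1−α); take logs: α·ln(5/47) = (1−α)·ln(660/1588), i.e. α·-2.240710 = (1−α)·-0.877991.
With A = -2.240710 and B = -0.877991: α·A = (1−α)·B, so α = B/(A+B) = -0.877991/-3.118701 ≈ 0.282.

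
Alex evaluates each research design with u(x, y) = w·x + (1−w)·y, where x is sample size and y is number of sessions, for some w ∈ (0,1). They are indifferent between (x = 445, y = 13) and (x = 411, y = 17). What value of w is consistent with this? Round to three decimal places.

w = 0.105

Equating utilities: w·445 + (1−w)·13 = w·411 + (1−w)·17.
w·(445−411) = (1−w)·(17−13), i.e. w·34 = (1−w)·4.
Hence w = 4/(34+4) = 4/38 = 0.105.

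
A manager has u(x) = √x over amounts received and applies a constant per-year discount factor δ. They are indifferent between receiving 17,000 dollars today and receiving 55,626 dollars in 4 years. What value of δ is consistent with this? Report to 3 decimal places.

δ ≈ 0.862

Equating discounted utilities: u(17000) = δ^4·u(55626) ⇒ δ^4 = u(17000)/u(55626).
Since u(x) = √x, δ^4 = √(17000/55626) = 0.55282.
Taking the 4th root: δ = 0.55282^(1/4) ≈ 0.862.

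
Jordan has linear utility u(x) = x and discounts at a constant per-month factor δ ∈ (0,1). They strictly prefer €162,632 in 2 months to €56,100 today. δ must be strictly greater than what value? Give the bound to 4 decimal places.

δ > 0.5873

Comparing present values: 56100 < δ^2·162632.
Dividing by 162632: δ^2 > 0.34495. Both sides are positive, so the square root keeps the direction.
δ > (56100/162632)^(1/2) ≈ 0.5873.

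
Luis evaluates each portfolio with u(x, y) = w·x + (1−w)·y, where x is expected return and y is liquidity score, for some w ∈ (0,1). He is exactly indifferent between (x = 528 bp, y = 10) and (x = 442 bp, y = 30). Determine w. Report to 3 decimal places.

Indifference: w·528 + (1−w)·10 = w·442 + (1−w)·30.
Collecting terms: w·86 = (1−w)·20.
The marginal rate of substitution is 20/86, so w = 20/(86+20) = 0.189.

w = 0.189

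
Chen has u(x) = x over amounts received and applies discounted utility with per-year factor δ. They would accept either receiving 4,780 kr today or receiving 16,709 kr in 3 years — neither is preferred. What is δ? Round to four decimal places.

δ ≈ 0.6589

The payoff in 3 years is discounted by δ^3, so u(4780) = δ^3·u(16709) and δ^3 = u(4780)/u(16709).
With u(x) = x: δ^3 = 4780/16709 = 0.28607.
Taking the cube root: δ = 0.28607^(1/3) ≈ 0.6589.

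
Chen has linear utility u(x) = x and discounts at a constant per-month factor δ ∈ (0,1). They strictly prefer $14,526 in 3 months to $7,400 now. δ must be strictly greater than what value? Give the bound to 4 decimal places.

Comparing present values: 7400 < δ^3·14526.
Dividing by 14526: δ^3 > 0.50943. Both sides are positive, so the cube root keeps the direction.
δ > 0.50943^(1/3) = 0.7987.

δ > 0.7987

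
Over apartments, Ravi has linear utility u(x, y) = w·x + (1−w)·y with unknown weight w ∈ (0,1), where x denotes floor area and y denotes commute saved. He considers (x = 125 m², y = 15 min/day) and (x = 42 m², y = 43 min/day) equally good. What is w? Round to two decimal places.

Equating utilities: w·125 + (1−w)·15 = w·42 + (1−w)·43.
Collecting terms: w·83 = (1−w)·28.
The marginal rate of substitution is 28/83, so w = 28/(83+28) = 0.25.

w = 0.25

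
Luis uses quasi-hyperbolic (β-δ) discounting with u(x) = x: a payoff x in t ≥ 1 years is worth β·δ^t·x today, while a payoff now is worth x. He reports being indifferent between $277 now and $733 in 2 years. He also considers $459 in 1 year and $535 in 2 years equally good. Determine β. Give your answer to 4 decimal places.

Both payoffs in the second observation are in the future, so β drops out: δ^1·459 = δ^2·535 ⇒ δ = 459/535 = 0.85794.
Now use the now-vs-future pair: 277 = β·δ^2·733 gives β = 277/(0.73607·733) ≈ 0.5134.

β ≈ 0.5134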